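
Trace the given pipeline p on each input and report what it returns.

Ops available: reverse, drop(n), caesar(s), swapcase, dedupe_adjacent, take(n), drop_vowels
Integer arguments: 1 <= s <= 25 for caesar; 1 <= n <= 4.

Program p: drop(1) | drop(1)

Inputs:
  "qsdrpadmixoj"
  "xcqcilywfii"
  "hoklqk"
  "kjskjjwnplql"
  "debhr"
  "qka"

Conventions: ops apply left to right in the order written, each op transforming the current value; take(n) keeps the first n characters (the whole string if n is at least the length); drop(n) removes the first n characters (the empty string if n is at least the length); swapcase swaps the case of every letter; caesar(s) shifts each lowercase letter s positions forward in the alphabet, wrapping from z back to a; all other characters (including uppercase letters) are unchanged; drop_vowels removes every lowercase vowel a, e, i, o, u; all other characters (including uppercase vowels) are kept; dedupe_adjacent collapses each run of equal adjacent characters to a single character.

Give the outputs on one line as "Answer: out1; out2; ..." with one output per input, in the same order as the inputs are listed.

Execution, op by op:
  "qsdrpadmixoj" -> "sdrpadmixoj" -> "drpadmixoj"
  "xcqcilywfii" -> "cqcilywfii" -> "qcilywfii"
  "hoklqk" -> "oklqk" -> "klqk"
  "kjskjjwnplql" -> "jskjjwnplql" -> "skjjwnplql"
  "debhr" -> "ebhr" -> "bhr"
  "qka" -> "ka" -> "a"

"drpadmixoj"; "qcilywfii"; "klqk"; "skjjwnplql"; "bhr"; "a"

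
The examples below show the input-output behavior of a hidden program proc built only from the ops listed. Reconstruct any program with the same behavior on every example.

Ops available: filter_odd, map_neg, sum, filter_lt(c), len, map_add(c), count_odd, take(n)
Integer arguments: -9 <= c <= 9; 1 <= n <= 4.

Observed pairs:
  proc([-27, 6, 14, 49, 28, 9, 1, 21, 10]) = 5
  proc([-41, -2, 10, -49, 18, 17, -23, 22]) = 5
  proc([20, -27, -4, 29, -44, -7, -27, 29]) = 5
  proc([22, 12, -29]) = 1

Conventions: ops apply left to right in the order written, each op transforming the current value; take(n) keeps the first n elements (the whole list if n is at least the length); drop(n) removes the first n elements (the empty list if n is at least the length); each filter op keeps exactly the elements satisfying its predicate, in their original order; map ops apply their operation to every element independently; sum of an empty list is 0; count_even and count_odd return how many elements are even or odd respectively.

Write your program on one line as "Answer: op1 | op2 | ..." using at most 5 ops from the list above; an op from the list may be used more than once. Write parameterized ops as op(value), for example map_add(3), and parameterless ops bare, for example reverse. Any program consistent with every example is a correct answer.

map_neg | map_add(4) | map_neg | filter_lt(8) | len

Check, running the answer program on each example:
  [-27, 6, 14, 49, 28, 9, 1, 21, 10] -> [27, -6, -14, -49, -28, -9, -1, -21, -10] -> [31, -2, -10, -45, -24, -5, 3, -17, -6] -> [-31, 2, 10, 45, 24, 5, -3, 17, 6] -> [-31, 2, 5, -3, 6] -> 5
  [-41, -2, 10, -49, 18, 17, -23, 22] -> [41, 2, -10, 49, -18, -17, 23, -22] -> [45, 6, -6, 53, -14, -13, 27, -18] -> [-45, -6, 6, -53, 14, 13, -27, 18] -> [-45, -6, 6, -53, -27] -> 5
  [20, -27, -4, 29, -44, -7, -27, 29] -> [-20, 27, 4, -29, 44, 7, 27, -29] -> [-16, 31, 8, -25, 48, 11, 31, -25] -> [16, -31, -8, 25, -48, -11, -31, 25] -> [-31, -8, -48, -11, -31] -> 5
  [22, 12, -29] -> [-22, -12, 29] -> [-18, -8, 33] -> [18, 8, -33] -> [-33] -> 1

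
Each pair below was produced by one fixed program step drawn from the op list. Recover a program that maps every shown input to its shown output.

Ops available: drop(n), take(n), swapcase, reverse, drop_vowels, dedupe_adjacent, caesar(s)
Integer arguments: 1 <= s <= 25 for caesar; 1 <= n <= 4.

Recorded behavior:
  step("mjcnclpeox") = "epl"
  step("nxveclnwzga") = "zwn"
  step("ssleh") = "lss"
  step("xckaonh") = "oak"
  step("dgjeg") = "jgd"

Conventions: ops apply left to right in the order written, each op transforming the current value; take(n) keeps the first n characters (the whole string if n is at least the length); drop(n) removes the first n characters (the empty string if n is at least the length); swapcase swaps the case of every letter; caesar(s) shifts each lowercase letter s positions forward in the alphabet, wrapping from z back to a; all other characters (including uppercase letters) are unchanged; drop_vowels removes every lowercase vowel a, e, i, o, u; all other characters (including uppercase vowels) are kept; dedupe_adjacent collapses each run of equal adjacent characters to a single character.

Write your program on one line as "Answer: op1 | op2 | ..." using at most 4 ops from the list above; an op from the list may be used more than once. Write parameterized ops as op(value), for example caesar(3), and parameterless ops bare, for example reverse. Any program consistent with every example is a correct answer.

reverse | drop(1) | take(4) | drop(1)

Check, running the answer program on each example:
  "mjcnclpeox" -> "xoeplcncjm" -> "oeplcncjm" -> "oepl" -> "epl"
  "nxveclnwzga" -> "agzwnlcevxn" -> "gzwnlcevxn" -> "gzwn" -> "zwn"
  "ssleh" -> "helss" -> "elss" -> "elss" -> "lss"
  "xckaonh" -> "hnoakcx" -> "noakcx" -> "noak" -> "oak"
  "dgjeg" -> "gejgd" -> "ejgd" -> "ejgd" -> "jgd"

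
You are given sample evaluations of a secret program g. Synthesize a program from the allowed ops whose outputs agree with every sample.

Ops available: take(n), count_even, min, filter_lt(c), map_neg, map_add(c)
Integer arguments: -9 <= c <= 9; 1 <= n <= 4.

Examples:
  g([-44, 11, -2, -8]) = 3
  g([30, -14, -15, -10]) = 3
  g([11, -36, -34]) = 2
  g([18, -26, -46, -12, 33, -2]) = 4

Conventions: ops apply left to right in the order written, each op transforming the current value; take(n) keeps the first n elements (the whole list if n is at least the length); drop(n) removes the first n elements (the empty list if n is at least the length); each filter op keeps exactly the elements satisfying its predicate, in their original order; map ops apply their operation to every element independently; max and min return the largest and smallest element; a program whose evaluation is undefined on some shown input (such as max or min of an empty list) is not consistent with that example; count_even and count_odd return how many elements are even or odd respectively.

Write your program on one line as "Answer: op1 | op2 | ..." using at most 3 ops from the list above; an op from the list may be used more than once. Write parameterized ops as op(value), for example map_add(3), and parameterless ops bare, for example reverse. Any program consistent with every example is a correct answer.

take(4) | count_even

Check, running the answer program on each example:
  [-44, 11, -2, -8] -> [-44, 11, -2, -8] -> 3
  [30, -14, -15, -10] -> [30, -14, -15, -10] -> 3
  [11, -36, -34] -> [11, -36, -34] -> 2
  [18, -26, -46, -12, 33, -2] -> [18, -26, -46, -12] -> 4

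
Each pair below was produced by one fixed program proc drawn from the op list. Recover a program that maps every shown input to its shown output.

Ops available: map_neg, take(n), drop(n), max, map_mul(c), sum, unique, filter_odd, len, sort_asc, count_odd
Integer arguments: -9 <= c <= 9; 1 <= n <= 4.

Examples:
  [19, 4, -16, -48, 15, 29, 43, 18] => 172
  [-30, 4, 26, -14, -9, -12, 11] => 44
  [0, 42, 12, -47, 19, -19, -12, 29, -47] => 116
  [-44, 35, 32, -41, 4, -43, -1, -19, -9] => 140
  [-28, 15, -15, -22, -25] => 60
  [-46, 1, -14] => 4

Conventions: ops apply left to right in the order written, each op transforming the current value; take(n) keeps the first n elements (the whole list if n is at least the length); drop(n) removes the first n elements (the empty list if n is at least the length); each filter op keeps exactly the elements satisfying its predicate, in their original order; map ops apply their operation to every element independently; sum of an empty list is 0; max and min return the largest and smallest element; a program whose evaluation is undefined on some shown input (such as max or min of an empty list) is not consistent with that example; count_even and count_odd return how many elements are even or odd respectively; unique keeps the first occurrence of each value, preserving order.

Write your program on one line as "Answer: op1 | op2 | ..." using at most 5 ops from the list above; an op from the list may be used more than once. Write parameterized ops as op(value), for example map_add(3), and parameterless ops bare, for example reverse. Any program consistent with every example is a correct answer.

filter_odd | map_mul(4) | sort_asc | max

Check, running the answer program on each example:
  [19, 4, -16, -48, 15, 29, 43, 18] -> [19, 15, 29, 43] -> [76, 60, 116, 172] -> [60, 76, 116, 172] -> 172
  [-30, 4, 26, -14, -9, -12, 11] -> [-9, 11] -> [-36, 44] -> [-36, 44] -> 44
  [0, 42, 12, -47, 19, -19, -12, 29, -47] -> [-47, 19, -19, 29, -47] -> [-188, 76, -76, 116, -188] -> [-188, -188, -76, 76, 116] -> 116
  [-44, 35, 32, -41, 4, -43, -1, -19, -9] -> [35, -41, -43, -1, -19, -9] -> [140, -164, -172, -4, -76, -36] -> [-172, -164, -76, -36, -4, 140] -> 140
  [-28, 15, -15, -22, -25] -> [15, -15, -25] -> [60, -60, -100] -> [-100, -60, 60] -> 60
  [-46, 1, -14] -> [1] -> [4] -> [4] -> 4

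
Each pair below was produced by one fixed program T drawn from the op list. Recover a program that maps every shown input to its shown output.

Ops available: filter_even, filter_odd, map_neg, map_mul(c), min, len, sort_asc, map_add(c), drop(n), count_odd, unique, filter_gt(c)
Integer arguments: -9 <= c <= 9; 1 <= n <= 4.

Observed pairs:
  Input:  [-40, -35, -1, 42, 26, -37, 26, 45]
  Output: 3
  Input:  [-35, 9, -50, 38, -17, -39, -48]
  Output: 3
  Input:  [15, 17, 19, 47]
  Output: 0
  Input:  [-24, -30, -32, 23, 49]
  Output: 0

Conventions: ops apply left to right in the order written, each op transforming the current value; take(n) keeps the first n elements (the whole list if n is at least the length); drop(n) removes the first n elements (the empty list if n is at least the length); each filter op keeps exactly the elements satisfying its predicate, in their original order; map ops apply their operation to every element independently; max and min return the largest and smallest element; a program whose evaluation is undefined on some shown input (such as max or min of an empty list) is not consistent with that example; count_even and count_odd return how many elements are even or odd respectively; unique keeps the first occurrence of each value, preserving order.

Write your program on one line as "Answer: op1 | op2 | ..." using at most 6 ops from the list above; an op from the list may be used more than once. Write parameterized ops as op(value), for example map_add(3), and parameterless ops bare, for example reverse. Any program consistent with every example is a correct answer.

map_neg | filter_gt(-7) | map_add(-7) | map_add(-3) | count_odd

Check, running the answer program on each example:
  [-40, -35, -1, 42, 26, -37, 26, 45] -> [40, 35, 1, -42, -26, 37, -26, -45] -> [40, 35, 1, 37] -> [33, 28, -6, 30] -> [30, 25, -9, 27] -> 3
  [-35, 9, -50, 38, -17, -39, -48] -> [35, -9, 50, -38, 17, 39, 48] -> [35, 50, 17, 39, 48] -> [28, 43, 10, 32, 41] -> [25, 40, 7, 29, 38] -> 3
  [15, 17, 19, 47] -> [-15, -17, -19, -47] -> [] -> [] -> [] -> 0
  [-24, -30, -32, 23, 49] -> [24, 30, 32, -23, -49] -> [24, 30, 32] -> [17, 23, 25] -> [14, 20, 22] -> 0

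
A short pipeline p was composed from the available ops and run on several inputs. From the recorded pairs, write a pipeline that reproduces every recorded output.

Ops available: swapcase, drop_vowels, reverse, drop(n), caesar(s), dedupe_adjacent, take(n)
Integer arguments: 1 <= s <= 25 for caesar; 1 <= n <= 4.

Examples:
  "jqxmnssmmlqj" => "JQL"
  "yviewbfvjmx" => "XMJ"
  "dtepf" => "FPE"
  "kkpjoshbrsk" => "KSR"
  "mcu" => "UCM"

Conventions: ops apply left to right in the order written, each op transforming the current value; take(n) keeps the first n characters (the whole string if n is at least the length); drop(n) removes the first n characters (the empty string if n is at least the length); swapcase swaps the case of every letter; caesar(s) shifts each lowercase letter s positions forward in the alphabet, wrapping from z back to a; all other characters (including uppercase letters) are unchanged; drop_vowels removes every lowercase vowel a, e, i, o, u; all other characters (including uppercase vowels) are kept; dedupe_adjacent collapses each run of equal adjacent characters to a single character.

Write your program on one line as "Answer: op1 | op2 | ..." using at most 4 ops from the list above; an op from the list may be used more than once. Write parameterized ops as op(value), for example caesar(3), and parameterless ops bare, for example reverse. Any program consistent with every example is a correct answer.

reverse | take(3) | swapcase

Check, running the answer program on each example:
  "jqxmnssmmlqj" -> "jqlmmssnmxqj" -> "jql" -> "JQL"
  "yviewbfvjmx" -> "xmjvfbweivy" -> "xmj" -> "XMJ"
  "dtepf" -> "fpetd" -> "fpe" -> "FPE"
  "kkpjoshbrsk" -> "ksrbhsojpkk" -> "ksr" -> "KSR"
  "mcu" -> "ucm" -> "ucm" -> "UCM"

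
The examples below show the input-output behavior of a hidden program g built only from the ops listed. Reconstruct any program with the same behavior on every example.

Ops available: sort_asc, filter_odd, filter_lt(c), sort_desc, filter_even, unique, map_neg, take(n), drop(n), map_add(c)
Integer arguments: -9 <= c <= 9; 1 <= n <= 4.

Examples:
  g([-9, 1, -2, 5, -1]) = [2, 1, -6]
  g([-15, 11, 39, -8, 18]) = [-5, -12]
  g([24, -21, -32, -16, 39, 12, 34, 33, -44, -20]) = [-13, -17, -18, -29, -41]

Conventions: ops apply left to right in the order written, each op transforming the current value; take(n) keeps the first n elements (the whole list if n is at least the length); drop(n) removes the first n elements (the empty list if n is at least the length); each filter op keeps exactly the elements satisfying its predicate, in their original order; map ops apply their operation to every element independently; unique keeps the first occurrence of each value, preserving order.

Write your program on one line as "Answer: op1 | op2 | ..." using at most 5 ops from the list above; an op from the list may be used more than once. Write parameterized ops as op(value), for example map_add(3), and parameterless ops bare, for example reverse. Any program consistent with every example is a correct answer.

filter_lt(0) | sort_desc | map_add(-2) | map_add(5)

Check, running the answer program on each example:
  [-9, 1, -2, 5, -1] -> [-9, -2, -1] -> [-1, -2, -9] -> [-3, -4, -11] -> [2, 1, -6]
  [-15, 11, 39, -8, 18] -> [-15, -8] -> [-8, -15] -> [-10, -17] -> [-5, -12]
  [24, -21, -32, -16, 39, 12, 34, 33, -44, -20] -> [-21, -32, -16, -44, -20] -> [-16, -20, -21, -32, -44] -> [-18, -22, -23, -34, -46] -> [-13, -17, -18, -29, -41]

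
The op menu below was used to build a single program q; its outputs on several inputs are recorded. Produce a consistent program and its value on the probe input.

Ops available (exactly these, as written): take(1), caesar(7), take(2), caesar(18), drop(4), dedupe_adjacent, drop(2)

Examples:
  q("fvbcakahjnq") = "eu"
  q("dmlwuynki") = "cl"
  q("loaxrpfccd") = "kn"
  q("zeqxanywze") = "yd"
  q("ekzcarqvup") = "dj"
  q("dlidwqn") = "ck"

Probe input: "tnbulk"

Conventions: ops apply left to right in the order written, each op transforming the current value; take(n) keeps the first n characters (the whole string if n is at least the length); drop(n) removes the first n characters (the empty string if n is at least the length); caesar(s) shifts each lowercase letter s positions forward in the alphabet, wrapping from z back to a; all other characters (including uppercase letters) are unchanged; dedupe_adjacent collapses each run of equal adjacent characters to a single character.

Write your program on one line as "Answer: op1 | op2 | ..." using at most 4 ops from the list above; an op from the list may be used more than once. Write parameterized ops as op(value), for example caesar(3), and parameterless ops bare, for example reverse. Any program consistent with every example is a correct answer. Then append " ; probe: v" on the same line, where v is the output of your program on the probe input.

caesar(7) | caesar(18) | take(2) ; probe: "sm"

Check, running the answer program on each example:
  "fvbcakahjnq" -> "mcijhrhoqux" -> "euabzjzgimp" -> "eu"
  "dmlwuynki" -> "ktsdbfurp" -> "clkvtxmjh" -> "cl"
  "loaxrpfccd" -> "svheywmjjk" -> "knzwqoebbc" -> "kn"
  "zeqxanywze" -> "glxehufdgl" -> "ydpwzmxvyd" -> "yd"
  "ekzcarqvup" -> "lrgjhyxcbw" -> "djybzqputo" -> "dj"
  "dlidwqn" -> "kspkdxu" -> "ckhcvpm" -> "ck"
  probe: "tnbulk" -> "auibsr" -> "smatkj" -> "sm"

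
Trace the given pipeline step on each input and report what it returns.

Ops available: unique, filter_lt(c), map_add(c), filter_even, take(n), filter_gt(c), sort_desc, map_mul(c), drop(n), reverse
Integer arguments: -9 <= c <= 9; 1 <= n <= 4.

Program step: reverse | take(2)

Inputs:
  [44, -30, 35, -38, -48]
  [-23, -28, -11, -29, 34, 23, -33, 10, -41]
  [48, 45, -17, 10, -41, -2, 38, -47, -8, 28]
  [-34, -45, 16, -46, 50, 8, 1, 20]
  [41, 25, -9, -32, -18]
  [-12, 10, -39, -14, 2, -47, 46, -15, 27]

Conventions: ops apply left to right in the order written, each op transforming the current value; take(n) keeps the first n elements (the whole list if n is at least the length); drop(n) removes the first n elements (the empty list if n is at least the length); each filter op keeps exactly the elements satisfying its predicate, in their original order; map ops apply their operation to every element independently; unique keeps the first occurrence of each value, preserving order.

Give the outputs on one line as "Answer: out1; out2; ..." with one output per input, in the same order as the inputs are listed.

[-48, -38]; [-41, 10]; [28, -8]; [20, 1]; [-18, -32]; [27, -15]

Execution, op by op:
  [44, -30, 35, -38, -48] -> [-48, -38, 35, -30, 44] -> [-48, -38]
  [-23, -28, -11, -29, 34, 23, -33, 10, -41] -> [-41, 10, -33, 23, 34, -29, -11, -28, -23] -> [-41, 10]
  [48, 45, -17, 10, -41, -2, 38, -47, -8, 28] -> [28, -8, -47, 38, -2, -41, 10, -17, 45, 48] -> [28, -8]
  [-34, -45, 16, -46, 50, 8, 1, 20] -> [20, 1, 8, 50, -46, 16, -45, -34] -> [20, 1]
  [41, 25, -9, -32, -18] -> [-18, -32, -9, 25, 41] -> [-18, -32]
  [-12, 10, -39, -14, 2, -47, 46, -15, 27] -> [27, -15, 46, -47, 2, -14, -39, 10, -12] -> [27, -15]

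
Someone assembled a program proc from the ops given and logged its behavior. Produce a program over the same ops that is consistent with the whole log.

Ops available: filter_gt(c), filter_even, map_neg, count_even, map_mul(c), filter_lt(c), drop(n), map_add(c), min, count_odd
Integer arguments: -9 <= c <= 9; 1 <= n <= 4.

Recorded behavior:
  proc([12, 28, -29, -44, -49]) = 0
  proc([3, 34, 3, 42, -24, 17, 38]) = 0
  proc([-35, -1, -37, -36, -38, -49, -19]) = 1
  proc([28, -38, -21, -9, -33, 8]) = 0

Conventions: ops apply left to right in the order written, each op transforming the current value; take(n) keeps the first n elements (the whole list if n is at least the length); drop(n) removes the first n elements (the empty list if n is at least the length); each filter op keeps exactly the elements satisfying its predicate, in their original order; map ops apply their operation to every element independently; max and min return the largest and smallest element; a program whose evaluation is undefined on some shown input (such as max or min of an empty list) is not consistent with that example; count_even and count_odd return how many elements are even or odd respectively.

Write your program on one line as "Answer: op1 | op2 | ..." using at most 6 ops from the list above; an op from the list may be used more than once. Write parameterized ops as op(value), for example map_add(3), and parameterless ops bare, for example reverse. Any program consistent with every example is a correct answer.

filter_gt(-9) | filter_lt(2) | map_neg | map_add(-7) | count_even

Check, running the answer program on each example:
  [12, 28, -29, -44, -49] -> [12, 28] -> [] -> [] -> [] -> 0
  [3, 34, 3, 42, -24, 17, 38] -> [3, 34, 3, 42, 17, 38] -> [] -> [] -> [] -> 0
  [-35, -1, -37, -36, -38, -49, -19] -> [-1] -> [-1] -> [1] -> [-6] -> 1
  [28, -38, -21, -9, -33, 8] -> [28, 8] -> [] -> [] -> [] -> 0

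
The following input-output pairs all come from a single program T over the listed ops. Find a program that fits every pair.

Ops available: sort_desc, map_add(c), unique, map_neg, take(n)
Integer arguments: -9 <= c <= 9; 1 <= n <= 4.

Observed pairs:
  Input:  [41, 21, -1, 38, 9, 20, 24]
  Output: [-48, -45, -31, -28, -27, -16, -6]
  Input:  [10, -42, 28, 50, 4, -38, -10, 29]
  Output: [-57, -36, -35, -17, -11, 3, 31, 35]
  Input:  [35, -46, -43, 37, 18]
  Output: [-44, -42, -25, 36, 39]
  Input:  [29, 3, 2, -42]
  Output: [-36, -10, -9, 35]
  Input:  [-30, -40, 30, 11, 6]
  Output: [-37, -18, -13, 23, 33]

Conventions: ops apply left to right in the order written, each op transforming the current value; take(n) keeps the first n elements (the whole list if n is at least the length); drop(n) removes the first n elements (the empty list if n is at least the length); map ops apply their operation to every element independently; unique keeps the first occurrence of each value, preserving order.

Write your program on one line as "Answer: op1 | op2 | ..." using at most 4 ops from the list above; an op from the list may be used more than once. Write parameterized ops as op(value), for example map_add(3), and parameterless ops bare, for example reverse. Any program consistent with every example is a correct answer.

map_add(6) | sort_desc | map_neg | map_add(-1)

Check, running the answer program on each example:
  [41, 21, -1, 38, 9, 20, 24] -> [47, 27, 5, 44, 15, 26, 30] -> [47, 44, 30, 27, 26, 15, 5] -> [-47, -44, -30, -27, -26, -15, -5] -> [-48, -45, -31, -28, -27, -16, -6]
  [10, -42, 28, 50, 4, -38, -10, 29] -> [16, -36, 34, 56, 10, -32, -4, 35] -> [56, 35, 34, 16, 10, -4, -32, -36] -> [-56, -35, -34, -16, -10, 4, 32, 36] -> [-57, -36, -35, -17, -11, 3, 31, 35]
  [35, -46, -43, 37, 18] -> [41, -40, -37, 43, 24] -> [43, 41, 24, -37, -40] -> [-43, -41, -24, 37, 40] -> [-44, -42, -25, 36, 39]
  [29, 3, 2, -42] -> [35, 9, 8, -36] -> [35, 9, 8, -36] -> [-35, -9, -8, 36] -> [-36, -10, -9, 35]
  [-30, -40, 30, 11, 6] -> [-24, -34, 36, 17, 12] -> [36, 17, 12, -24, -34] -> [-36, -17, -12, 24, 34] -> [-37, -18, -13, 23, 33]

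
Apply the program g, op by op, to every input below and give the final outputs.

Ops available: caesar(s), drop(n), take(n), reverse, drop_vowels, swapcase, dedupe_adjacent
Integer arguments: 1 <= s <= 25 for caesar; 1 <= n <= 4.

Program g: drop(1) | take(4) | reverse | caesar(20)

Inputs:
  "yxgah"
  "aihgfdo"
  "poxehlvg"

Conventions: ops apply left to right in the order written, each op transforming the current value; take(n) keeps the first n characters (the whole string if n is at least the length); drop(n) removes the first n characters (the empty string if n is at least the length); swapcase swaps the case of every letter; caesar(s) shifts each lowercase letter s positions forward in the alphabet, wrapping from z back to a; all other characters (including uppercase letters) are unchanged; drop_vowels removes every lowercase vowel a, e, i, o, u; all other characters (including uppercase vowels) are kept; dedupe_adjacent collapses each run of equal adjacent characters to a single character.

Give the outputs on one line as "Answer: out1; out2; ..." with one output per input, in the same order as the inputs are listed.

"buar"; "zabc"; "byri"

Execution, op by op:
  "yxgah" -> "xgah" -> "xgah" -> "hagx" -> "buar"
  "aihgfdo" -> "ihgfdo" -> "ihgf" -> "fghi" -> "zabc"
  "poxehlvg" -> "oxehlvg" -> "oxeh" -> "hexo" -> "byri"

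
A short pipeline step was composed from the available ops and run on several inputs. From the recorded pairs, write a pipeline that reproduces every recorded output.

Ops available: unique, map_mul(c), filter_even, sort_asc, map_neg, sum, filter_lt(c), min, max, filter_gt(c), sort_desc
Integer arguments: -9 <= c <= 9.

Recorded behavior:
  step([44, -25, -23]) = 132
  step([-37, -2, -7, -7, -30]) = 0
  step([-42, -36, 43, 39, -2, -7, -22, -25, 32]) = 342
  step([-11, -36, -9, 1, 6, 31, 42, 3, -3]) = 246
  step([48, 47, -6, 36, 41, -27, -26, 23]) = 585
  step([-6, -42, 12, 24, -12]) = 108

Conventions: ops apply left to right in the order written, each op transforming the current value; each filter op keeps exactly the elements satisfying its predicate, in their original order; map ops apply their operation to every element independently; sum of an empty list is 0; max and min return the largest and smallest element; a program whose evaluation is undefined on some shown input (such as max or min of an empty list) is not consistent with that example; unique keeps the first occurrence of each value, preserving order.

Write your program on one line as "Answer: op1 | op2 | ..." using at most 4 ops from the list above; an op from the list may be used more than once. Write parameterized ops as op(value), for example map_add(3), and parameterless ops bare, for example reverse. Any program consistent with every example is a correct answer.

map_mul(3) | filter_gt(8) | sum

Check, running the answer program on each example:
  [44, -25, -23] -> [132, -75, -69] -> [132] -> 132
  [-37, -2, -7, -7, -30] -> [-111, -6, -21, -21, -90] -> [] -> 0
  [-42, -36, 43, 39, -2, -7, -22, -25, 32] -> [-126, -108, 129, 117, -6, -21, -66, -75, 96] -> [129, 117, 96] -> 342
  [-11, -36, -9, 1, 6, 31, 42, 3, -3] -> [-33, -108, -27, 3, 18, 93, 126, 9, -9] -> [18, 93, 126, 9] -> 246
  [48, 47, -6, 36, 41, -27, -26, 23] -> [144, 141, -18, 108, 123, -81, -78, 69] -> [144, 141, 108, 123, 69] -> 585
  [-6, -42, 12, 24, -12] -> [-18, -126, 36, 72, -36] -> [36, 72] -> 108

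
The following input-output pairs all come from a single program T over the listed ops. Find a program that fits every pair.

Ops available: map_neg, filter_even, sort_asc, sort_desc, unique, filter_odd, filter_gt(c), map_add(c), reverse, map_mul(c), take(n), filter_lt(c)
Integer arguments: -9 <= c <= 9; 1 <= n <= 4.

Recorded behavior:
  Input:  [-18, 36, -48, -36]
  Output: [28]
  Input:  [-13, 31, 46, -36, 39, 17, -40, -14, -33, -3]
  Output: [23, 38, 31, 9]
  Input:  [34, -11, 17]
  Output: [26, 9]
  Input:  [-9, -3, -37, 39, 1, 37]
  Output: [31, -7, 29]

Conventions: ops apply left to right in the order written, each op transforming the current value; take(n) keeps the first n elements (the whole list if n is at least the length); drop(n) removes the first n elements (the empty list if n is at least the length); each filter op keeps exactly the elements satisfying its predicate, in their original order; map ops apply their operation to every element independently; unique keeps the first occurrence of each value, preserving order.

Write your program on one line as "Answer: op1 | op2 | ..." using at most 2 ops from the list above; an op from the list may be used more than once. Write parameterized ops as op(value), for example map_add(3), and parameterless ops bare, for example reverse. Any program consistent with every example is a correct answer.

filter_gt(-3) | map_add(-8)

Check, running the answer program on each example:
  [-18, 36, -48, -36] -> [36] -> [28]
  [-13, 31, 46, -36, 39, 17, -40, -14, -33, -3] -> [31, 46, 39, 17] -> [23, 38, 31, 9]
  [34, -11, 17] -> [34, 17] -> [26, 9]
  [-9, -3, -37, 39, 1, 37] -> [39, 1, 37] -> [31, -7, 29]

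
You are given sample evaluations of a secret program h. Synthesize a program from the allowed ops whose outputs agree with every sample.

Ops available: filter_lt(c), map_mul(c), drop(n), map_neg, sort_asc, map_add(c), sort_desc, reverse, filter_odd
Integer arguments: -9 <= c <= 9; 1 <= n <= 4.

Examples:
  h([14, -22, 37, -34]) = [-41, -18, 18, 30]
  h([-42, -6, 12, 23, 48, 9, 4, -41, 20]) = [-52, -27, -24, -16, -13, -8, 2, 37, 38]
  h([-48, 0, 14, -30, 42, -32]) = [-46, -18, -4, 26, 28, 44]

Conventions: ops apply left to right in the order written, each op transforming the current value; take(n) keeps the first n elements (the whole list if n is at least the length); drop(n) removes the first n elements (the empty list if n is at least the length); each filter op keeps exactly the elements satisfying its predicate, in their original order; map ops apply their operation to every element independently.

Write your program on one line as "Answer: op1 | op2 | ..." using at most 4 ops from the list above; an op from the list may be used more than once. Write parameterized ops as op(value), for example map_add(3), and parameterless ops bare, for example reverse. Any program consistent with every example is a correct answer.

map_add(4) | map_neg | reverse | sort_asc

Check, running the answer program on each example:
  [14, -22, 37, -34] -> [18, -18, 41, -30] -> [-18, 18, -41, 30] -> [30, -41, 18, -18] -> [-41, -18, 18, 30]
  [-42, -6, 12, 23, 48, 9, 4, -41, 20] -> [-38, -2, 16, 27, 52, 13, 8, -37, 24] -> [38, 2, -16, -27, -52, -13, -8, 37, -24] -> [-24, 37, -8, -13, -52, -27, -16, 2, 38] -> [-52, -27, -24, -16, -13, -8, 2, 37, 38]
  [-48, 0, 14, -30, 42, -32] -> [-44, 4, 18, -26, 46, -28] -> [44, -4, -18, 26, -46, 28] -> [28, -46, 26, -18, -4, 44] -> [-46, -18, -4, 26, 28, 44]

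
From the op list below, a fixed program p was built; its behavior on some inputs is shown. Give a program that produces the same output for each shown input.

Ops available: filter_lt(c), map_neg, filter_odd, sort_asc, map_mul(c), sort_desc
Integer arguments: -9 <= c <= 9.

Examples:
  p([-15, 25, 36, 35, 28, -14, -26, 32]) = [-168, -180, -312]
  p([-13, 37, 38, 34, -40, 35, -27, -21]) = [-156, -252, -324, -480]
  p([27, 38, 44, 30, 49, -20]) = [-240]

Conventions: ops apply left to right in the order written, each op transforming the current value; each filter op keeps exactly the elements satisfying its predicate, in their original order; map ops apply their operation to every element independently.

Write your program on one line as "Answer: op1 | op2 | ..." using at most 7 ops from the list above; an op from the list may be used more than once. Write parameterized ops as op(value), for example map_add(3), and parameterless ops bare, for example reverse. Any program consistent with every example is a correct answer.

sort_desc | filter_lt(-7) | map_mul(-3) | map_neg | map_mul(-4) | map_neg

Check, running the answer program on each example:
  [-15, 25, 36, 35, 28, -14, -26, 32] -> [36, 35, 32, 28, 25, -14, -15, -26] -> [-14, -15, -26] -> [42, 45, 78] -> [-42, -45, -78] -> [168, 180, 312] -> [-168, -180, -312]
  [-13, 37, 38, 34, -40, 35, -27, -21] -> [38, 37, 35, 34, -13, -21, -27, -40] -> [-13, -21, -27, -40] -> [39, 63, 81, 120] -> [-39, -63, -81, -120] -> [156, 252, 324, 480] -> [-156, -252, -324, -480]
  [27, 38, 44, 30, 49, -20] -> [49, 44, 38, 30, 27, -20] -> [-20] -> [60] -> [-60] -> [240] -> [-240]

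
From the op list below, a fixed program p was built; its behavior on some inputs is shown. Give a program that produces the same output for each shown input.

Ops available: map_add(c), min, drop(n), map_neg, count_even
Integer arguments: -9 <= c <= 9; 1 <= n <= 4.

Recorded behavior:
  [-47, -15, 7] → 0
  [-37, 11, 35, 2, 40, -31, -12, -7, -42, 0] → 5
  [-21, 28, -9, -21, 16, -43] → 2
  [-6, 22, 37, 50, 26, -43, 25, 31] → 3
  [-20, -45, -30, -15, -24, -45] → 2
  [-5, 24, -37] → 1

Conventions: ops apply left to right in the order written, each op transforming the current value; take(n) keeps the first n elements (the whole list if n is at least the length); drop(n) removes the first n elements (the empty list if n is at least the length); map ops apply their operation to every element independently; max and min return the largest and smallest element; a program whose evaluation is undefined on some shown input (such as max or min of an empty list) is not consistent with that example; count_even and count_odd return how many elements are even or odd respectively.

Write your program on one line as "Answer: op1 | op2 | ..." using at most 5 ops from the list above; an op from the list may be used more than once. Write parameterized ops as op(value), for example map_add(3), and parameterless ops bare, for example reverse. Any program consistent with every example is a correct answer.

map_add(-5) | map_add(-7) | drop(1) | count_even

Check, running the answer program on each example:
  [-47, -15, 7] -> [-52, -20, 2] -> [-59, -27, -5] -> [-27, -5] -> 0
  [-37, 11, 35, 2, 40, -31, -12, -7, -42, 0] -> [-42, 6, 30, -3, 35, -36, -17, -12, -47, -5] -> [-49, -1, 23, -10, 28, -43, -24, -19, -54, -12] -> [-1, 23, -10, 28, -43, -24, -19, -54, -12] -> 5
  [-21, 28, -9, -21, 16, -43] -> [-26, 23, -14, -26, 11, -48] -> [-33, 16, -21, -33, 4, -55] -> [16, -21, -33, 4, -55] -> 2
  [-6, 22, 37, 50, 26, -43, 25, 31] -> [-11, 17, 32, 45, 21, -48, 20, 26] -> [-18, 10, 25, 38, 14, -55, 13, 19] -> [10, 25, 38, 14, -55, 13, 19] -> 3
  [-20, -45, -30, -15, -24, -45] -> [-25, -50, -35, -20, -29, -50] -> [-32, -57, -42, -27, -36, -57] -> [-57, -42, -27, -36, -57] -> 2
  [-5, 24, -37] -> [-10, 19, -42] -> [-17, 12, -49] -> [12, -49] -> 1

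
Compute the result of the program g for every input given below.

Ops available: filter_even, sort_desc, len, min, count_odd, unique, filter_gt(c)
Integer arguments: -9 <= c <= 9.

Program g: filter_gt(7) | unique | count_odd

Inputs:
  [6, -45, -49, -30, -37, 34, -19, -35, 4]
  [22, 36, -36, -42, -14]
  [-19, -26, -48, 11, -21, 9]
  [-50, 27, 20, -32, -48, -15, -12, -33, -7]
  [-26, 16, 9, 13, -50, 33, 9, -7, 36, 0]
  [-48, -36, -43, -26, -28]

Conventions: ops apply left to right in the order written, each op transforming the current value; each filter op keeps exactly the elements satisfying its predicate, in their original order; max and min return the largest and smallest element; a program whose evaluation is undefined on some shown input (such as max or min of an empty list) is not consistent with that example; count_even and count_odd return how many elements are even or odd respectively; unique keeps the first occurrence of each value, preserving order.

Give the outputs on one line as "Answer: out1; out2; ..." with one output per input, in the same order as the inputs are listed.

Execution, op by op:
  [6, -45, -49, -30, -37, 34, -19, -35, 4] -> [34] -> [34] -> 0
  [22, 36, -36, -42, -14] -> [22, 36] -> [22, 36] -> 0
  [-19, -26, -48, 11, -21, 9] -> [11, 9] -> [11, 9] -> 2
  [-50, 27, 20, -32, -48, -15, -12, -33, -7] -> [27, 20] -> [27, 20] -> 1
  [-26, 16, 9, 13, -50, 33, 9, -7, 36, 0] -> [16, 9, 13, 33, 9, 36] -> [16, 9, 13, 33, 36] -> 3
  [-48, -36, -43, -26, -28] -> [] -> [] -> 0

0; 0; 2; 1; 3; 0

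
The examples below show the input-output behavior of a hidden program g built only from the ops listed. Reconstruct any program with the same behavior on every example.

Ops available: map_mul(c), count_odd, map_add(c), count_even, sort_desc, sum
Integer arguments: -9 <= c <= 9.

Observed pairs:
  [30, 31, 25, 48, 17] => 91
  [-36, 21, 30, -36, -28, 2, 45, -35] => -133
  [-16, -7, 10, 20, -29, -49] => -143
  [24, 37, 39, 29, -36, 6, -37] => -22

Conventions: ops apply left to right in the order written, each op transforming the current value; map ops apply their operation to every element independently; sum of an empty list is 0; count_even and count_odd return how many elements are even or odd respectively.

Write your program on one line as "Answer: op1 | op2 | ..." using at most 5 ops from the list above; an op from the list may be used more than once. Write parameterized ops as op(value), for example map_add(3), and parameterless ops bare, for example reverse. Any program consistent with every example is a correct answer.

map_add(-2) | map_add(-3) | map_add(-7) | sort_desc | sum

Check, running the answer program on each example:
  [30, 31, 25, 48, 17] -> [28, 29, 23, 46, 15] -> [25, 26, 20, 43, 12] -> [18, 19, 13, 36, 5] -> [36, 19, 18, 13, 5] -> 91
  [-36, 21, 30, -36, -28, 2, 45, -35] -> [-38, 19, 28, -38, -30, 0, 43, -37] -> [-41, 16, 25, -41, -33, -3, 40, -40] -> [-48, 9, 18, -48, -40, -10, 33, -47] -> [33, 18, 9, -10, -40, -47, -48, -48] -> -133
  [-16, -7, 10, 20, -29, -49] -> [-18, -9, 8, 18, -31, -51] -> [-21, -12, 5, 15, -34, -54] -> [-28, -19, -2, 8, -41, -61] -> [8, -2, -19, -28, -41, -61] -> -143
  [24, 37, 39, 29, -36, 6, -37] -> [22, 35, 37, 27, -38, 4, -39] -> [19, 32, 34, 24, -41, 1, -42] -> [12, 25, 27, 17, -48, -6, -49] -> [27, 25, 17, 12, -6, -48, -49] -> -22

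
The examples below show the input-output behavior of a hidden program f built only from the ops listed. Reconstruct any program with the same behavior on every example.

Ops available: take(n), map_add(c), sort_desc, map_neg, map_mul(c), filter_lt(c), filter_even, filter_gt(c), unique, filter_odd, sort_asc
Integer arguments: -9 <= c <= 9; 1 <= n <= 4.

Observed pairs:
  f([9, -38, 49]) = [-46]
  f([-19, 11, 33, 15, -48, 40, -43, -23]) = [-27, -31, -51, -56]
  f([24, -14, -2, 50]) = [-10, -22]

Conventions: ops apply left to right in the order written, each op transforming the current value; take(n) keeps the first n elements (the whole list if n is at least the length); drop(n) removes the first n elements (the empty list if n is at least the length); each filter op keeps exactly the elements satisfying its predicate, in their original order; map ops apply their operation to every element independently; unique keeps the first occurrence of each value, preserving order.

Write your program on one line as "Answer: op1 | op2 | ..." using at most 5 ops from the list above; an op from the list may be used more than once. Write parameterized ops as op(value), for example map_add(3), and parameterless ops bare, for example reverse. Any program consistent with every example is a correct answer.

filter_lt(2) | sort_asc | map_add(-8) | sort_desc

Check, running the answer program on each example:
  [9, -38, 49] -> [-38] -> [-38] -> [-46] -> [-46]
  [-19, 11, 33, 15, -48, 40, -43, -23] -> [-19, -48, -43, -23] -> [-48, -43, -23, -19] -> [-56, -51, -31, -27] -> [-27, -31, -51, -56]
  [24, -14, -2, 50] -> [-14, -2] -> [-14, -2] -> [-22, -10] -> [-10, -22]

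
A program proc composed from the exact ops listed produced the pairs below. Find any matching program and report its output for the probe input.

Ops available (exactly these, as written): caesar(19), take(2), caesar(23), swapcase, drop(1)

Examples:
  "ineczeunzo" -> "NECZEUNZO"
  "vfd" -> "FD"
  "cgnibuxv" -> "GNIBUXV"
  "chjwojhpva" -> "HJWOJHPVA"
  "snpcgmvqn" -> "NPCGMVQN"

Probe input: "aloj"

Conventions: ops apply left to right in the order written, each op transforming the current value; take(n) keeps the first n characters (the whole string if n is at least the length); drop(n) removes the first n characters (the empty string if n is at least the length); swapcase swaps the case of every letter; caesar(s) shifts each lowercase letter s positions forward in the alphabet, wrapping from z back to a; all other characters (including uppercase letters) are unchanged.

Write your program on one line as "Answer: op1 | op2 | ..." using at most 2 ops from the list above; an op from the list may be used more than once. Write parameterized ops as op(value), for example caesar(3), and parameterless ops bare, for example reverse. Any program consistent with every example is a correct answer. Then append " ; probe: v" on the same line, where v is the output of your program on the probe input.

swapcase | drop(1) ; probe: "LOJ"

Check, running the answer program on each example:
  "ineczeunzo" -> "INECZEUNZO" -> "NECZEUNZO"
  "vfd" -> "VFD" -> "FD"
  "cgnibuxv" -> "CGNIBUXV" -> "GNIBUXV"
  "chjwojhpva" -> "CHJWOJHPVA" -> "HJWOJHPVA"
  "snpcgmvqn" -> "SNPCGMVQN" -> "NPCGMVQN"
  probe: "aloj" -> "ALOJ" -> "LOJ"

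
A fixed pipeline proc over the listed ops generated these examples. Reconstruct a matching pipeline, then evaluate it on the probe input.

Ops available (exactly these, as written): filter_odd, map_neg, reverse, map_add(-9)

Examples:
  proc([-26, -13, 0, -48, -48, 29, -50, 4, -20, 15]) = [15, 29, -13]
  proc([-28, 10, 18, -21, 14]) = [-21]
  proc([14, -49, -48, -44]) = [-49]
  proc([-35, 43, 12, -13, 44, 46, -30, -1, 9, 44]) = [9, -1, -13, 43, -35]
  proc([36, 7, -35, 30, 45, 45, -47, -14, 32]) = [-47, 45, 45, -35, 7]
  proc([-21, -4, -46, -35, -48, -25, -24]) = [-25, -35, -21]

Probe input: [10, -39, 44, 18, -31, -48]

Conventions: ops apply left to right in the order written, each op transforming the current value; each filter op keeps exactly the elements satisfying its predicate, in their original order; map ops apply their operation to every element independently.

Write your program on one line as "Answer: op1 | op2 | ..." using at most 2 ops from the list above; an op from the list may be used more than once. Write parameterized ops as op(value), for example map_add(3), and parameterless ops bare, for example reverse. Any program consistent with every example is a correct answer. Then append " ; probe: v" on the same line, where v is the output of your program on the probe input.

reverse | filter_odd ; probe: [-31, -39]

Check, running the answer program on each example:
  [-26, -13, 0, -48, -48, 29, -50, 4, -20, 15] -> [15, -20, 4, -50, 29, -48, -48, 0, -13, -26] -> [15, 29, -13]
  [-28, 10, 18, -21, 14] -> [14, -21, 18, 10, -28] -> [-21]
  [14, -49, -48, -44] -> [-44, -48, -49, 14] -> [-49]
  [-35, 43, 12, -13, 44, 46, -30, -1, 9, 44] -> [44, 9, -1, -30, 46, 44, -13, 12, 43, -35] -> [9, -1, -13, 43, -35]
  [36, 7, -35, 30, 45, 45, -47, -14, 32] -> [32, -14, -47, 45, 45, 30, -35, 7, 36] -> [-47, 45, 45, -35, 7]
  [-21, -4, -46, -35, -48, -25, -24] -> [-24, -25, -48, -35, -46, -4, -21] -> [-25, -35, -21]
  probe: [10, -39, 44, 18, -31, -48] -> [-48, -31, 18, 44, -39, 10] -> [-31, -39]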